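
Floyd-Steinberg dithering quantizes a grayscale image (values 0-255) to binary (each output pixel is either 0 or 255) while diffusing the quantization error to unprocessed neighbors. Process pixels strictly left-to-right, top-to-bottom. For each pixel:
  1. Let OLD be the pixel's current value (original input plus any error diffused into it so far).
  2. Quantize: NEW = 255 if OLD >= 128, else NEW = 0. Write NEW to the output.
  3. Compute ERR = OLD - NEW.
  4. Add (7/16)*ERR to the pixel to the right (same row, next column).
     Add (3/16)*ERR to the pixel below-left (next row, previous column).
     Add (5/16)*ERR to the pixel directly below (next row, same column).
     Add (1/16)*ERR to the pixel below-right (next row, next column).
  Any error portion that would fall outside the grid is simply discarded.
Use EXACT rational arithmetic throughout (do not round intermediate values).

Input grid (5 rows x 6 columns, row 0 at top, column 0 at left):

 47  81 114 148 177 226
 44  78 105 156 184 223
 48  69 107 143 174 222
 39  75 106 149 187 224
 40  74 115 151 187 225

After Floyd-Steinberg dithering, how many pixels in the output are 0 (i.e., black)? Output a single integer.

Answer: 14

Derivation:
(0,0): OLD=47 → NEW=0, ERR=47
(0,1): OLD=1625/16 → NEW=0, ERR=1625/16
(0,2): OLD=40559/256 → NEW=255, ERR=-24721/256
(0,3): OLD=433161/4096 → NEW=0, ERR=433161/4096
(0,4): OLD=14631999/65536 → NEW=255, ERR=-2079681/65536
(0,5): OLD=222420409/1048576 → NEW=255, ERR=-44966471/1048576
(1,0): OLD=19899/256 → NEW=0, ERR=19899/256
(1,1): OLD=263325/2048 → NEW=255, ERR=-258915/2048
(1,2): OLD=2994273/65536 → NEW=0, ERR=2994273/65536
(1,3): OLD=51655757/262144 → NEW=255, ERR=-15190963/262144
(1,4): OLD=2471276103/16777216 → NEW=255, ERR=-1806913977/16777216
(1,5): OLD=43082992833/268435456 → NEW=255, ERR=-25368048447/268435456
(2,0): OLD=1592079/32768 → NEW=0, ERR=1592079/32768
(2,1): OLD=67291413/1048576 → NEW=0, ERR=67291413/1048576
(2,2): OLD=2190887807/16777216 → NEW=255, ERR=-2087302273/16777216
(2,3): OLD=7129919047/134217728 → NEW=0, ERR=7129919047/134217728
(2,4): OLD=610930366549/4294967296 → NEW=255, ERR=-484286293931/4294967296
(2,5): OLD=9373705924003/68719476736 → NEW=255, ERR=-8149760643677/68719476736
(3,0): OLD=1110918303/16777216 → NEW=0, ERR=1110918303/16777216
(3,1): OLD=13922818995/134217728 → NEW=0, ERR=13922818995/134217728
(3,2): OLD=135801983369/1073741824 → NEW=0, ERR=135801983369/1073741824
(3,3): OLD=13195236351835/68719476736 → NEW=255, ERR=-4328230215845/68719476736
(3,4): OLD=57884697994875/549755813888 → NEW=0, ERR=57884697994875/549755813888
(3,5): OLD=1987538651568469/8796093022208 → NEW=255, ERR=-255465069094571/8796093022208
(4,0): OLD=172104535025/2147483648 → NEW=0, ERR=172104535025/2147483648
(4,1): OLD=5818187347005/34359738368 → NEW=255, ERR=-2943545936835/34359738368
(4,2): OLD=122834621434535/1099511627776 → NEW=0, ERR=122834621434535/1099511627776
(4,3): OLD=3656373444420067/17592186044416 → NEW=255, ERR=-829633996906013/17592186044416
(4,4): OLD=53449116995906835/281474976710656 → NEW=255, ERR=-18327002065310445/281474976710656
(4,5): OLD=873783456019433125/4503599627370496 → NEW=255, ERR=-274634448960043355/4503599627370496
Output grid:
  Row 0: ..#.##  (3 black, running=3)
  Row 1: .#.###  (2 black, running=5)
  Row 2: ..#.##  (3 black, running=8)
  Row 3: ...#.#  (4 black, running=12)
  Row 4: .#.###  (2 black, running=14)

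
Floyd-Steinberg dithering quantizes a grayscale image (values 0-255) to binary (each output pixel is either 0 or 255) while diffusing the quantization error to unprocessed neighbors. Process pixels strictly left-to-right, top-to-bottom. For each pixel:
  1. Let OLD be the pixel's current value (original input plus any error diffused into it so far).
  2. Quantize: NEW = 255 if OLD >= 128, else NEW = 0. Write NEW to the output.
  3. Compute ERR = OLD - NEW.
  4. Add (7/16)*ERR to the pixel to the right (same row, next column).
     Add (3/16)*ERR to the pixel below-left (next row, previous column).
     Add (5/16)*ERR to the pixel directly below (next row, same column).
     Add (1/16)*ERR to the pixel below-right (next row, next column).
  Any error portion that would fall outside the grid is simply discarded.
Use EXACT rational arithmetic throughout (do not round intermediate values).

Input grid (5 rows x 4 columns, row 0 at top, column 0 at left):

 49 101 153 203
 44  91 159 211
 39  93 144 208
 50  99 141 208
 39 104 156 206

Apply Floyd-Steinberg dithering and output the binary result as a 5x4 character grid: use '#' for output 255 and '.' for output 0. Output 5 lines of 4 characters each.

Answer: ..##
.#.#
..##
.#.#
..##

Derivation:
(0,0): OLD=49 → NEW=0, ERR=49
(0,1): OLD=1959/16 → NEW=0, ERR=1959/16
(0,2): OLD=52881/256 → NEW=255, ERR=-12399/256
(0,3): OLD=744695/4096 → NEW=255, ERR=-299785/4096
(1,0): OLD=21061/256 → NEW=0, ERR=21061/256
(1,1): OLD=326115/2048 → NEW=255, ERR=-196125/2048
(1,2): OLD=6284703/65536 → NEW=0, ERR=6284703/65536
(1,3): OLD=238085513/1048576 → NEW=255, ERR=-29301367/1048576
(2,0): OLD=1532017/32768 → NEW=0, ERR=1532017/32768
(2,1): OLD=111831531/1048576 → NEW=0, ERR=111831531/1048576
(2,2): OLD=439149495/2097152 → NEW=255, ERR=-95624265/2097152
(2,3): OLD=6218048827/33554432 → NEW=255, ERR=-2338331333/33554432
(3,0): OLD=1419478113/16777216 → NEW=0, ERR=1419478113/16777216
(3,1): OLD=43947389759/268435456 → NEW=255, ERR=-24503651521/268435456
(3,2): OLD=345374218433/4294967296 → NEW=0, ERR=345374218433/4294967296
(3,3): OLD=15018900142279/68719476736 → NEW=255, ERR=-2504566425401/68719476736
(4,0): OLD=207551019021/4294967296 → NEW=0, ERR=207551019021/4294967296
(4,1): OLD=4019449822119/34359738368 → NEW=0, ERR=4019449822119/34359738368
(4,2): OLD=241639414851783/1099511627776 → NEW=255, ERR=-38736050231097/1099511627776
(4,3): OLD=3240888459418785/17592186044416 → NEW=255, ERR=-1245118981907295/17592186044416
Row 0: ..##
Row 1: .#.#
Row 2: ..##
Row 3: .#.#
Row 4: ..##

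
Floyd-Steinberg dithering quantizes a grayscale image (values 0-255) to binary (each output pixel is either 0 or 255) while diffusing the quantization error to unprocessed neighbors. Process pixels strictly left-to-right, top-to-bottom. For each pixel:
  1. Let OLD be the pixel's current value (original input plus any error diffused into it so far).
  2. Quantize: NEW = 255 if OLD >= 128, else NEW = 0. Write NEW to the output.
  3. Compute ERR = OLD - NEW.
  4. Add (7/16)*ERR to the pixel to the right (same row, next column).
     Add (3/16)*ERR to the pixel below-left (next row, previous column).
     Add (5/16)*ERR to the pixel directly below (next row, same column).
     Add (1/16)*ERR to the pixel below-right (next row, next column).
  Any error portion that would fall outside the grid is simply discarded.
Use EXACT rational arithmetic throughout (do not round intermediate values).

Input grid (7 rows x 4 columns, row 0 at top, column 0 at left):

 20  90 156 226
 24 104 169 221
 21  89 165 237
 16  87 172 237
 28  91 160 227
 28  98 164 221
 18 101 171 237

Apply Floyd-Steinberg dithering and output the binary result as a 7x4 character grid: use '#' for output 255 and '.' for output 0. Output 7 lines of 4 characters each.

(0,0): OLD=20 → NEW=0, ERR=20
(0,1): OLD=395/4 → NEW=0, ERR=395/4
(0,2): OLD=12749/64 → NEW=255, ERR=-3571/64
(0,3): OLD=206427/1024 → NEW=255, ERR=-54693/1024
(1,0): OLD=3121/64 → NEW=0, ERR=3121/64
(1,1): OLD=75255/512 → NEW=255, ERR=-55305/512
(1,2): OLD=1645987/16384 → NEW=0, ERR=1645987/16384
(1,3): OLD=64166117/262144 → NEW=255, ERR=-2680603/262144
(2,0): OLD=130957/8192 → NEW=0, ERR=130957/8192
(2,1): OLD=22052351/262144 → NEW=0, ERR=22052351/262144
(2,2): OLD=117718451/524288 → NEW=255, ERR=-15974989/524288
(2,3): OLD=1902140727/8388608 → NEW=255, ERR=-236954313/8388608
(3,0): OLD=154219037/4194304 → NEW=0, ERR=154219037/4194304
(3,1): OLD=8365842755/67108864 → NEW=0, ERR=8365842755/67108864
(3,2): OLD=232978998397/1073741824 → NEW=255, ERR=-40825166723/1073741824
(3,3): OLD=3601485291755/17179869184 → NEW=255, ERR=-779381350165/17179869184
(4,0): OLD=67499822297/1073741824 → NEW=0, ERR=67499822297/1073741824
(4,1): OLD=1311069422763/8589934592 → NEW=255, ERR=-879363898197/8589934592
(4,2): OLD=28206868893227/274877906944 → NEW=0, ERR=28206868893227/274877906944
(4,3): OLD=1123002889578909/4398046511104 → NEW=255, ERR=1501029247389/4398046511104
(5,0): OLD=3910191894505/137438953472 → NEW=0, ERR=3910191894505/137438953472
(5,1): OLD=446953582087455/4398046511104 → NEW=0, ERR=446953582087455/4398046511104
(5,2): OLD=514998981346017/2199023255552 → NEW=255, ERR=-45751948819743/2199023255552
(5,3): OLD=15369780228315919/70368744177664 → NEW=255, ERR=-2574249536988401/70368744177664
(6,0): OLD=3233128844581117/70368744177664 → NEW=0, ERR=3233128844581117/70368744177664
(6,1): OLD=169713910233460475/1125899906842624 → NEW=255, ERR=-117390566011408645/1125899906842624
(6,2): OLD=2132459333301961901/18014398509481984 → NEW=0, ERR=2132459333301961901/18014398509481984
(6,3): OLD=79567975108992928699/288230376151711744 → NEW=255, ERR=6069229190306433979/288230376151711744
Row 0: ..##
Row 1: .#.#
Row 2: ..##
Row 3: ..##
Row 4: .#.#
Row 5: ..##
Row 6: .#.#

Answer: ..##
.#.#
..##
..##
.#.#
..##
.#.#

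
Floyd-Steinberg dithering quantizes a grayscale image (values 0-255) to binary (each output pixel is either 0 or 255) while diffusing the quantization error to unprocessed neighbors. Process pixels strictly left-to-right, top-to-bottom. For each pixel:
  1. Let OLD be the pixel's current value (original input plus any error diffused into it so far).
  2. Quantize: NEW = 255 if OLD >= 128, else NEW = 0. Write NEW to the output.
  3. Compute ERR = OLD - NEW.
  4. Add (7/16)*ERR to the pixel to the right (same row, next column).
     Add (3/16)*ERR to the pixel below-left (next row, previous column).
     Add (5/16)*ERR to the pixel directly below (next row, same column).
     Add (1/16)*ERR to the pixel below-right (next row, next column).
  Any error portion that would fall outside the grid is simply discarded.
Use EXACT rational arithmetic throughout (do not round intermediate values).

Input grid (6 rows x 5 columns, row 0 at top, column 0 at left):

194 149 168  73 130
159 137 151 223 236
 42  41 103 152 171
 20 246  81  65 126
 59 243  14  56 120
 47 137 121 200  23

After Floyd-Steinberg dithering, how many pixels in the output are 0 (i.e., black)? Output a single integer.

Answer: 16

Derivation:
(0,0): OLD=194 → NEW=255, ERR=-61
(0,1): OLD=1957/16 → NEW=0, ERR=1957/16
(0,2): OLD=56707/256 → NEW=255, ERR=-8573/256
(0,3): OLD=238997/4096 → NEW=0, ERR=238997/4096
(0,4): OLD=10192659/65536 → NEW=255, ERR=-6519021/65536
(1,0): OLD=41695/256 → NEW=255, ERR=-23585/256
(1,1): OLD=255641/2048 → NEW=0, ERR=255641/2048
(1,2): OLD=14007053/65536 → NEW=255, ERR=-2704627/65536
(1,3): OLD=53067017/262144 → NEW=255, ERR=-13779703/262144
(1,4): OLD=778313211/4194304 → NEW=255, ERR=-291234309/4194304
(2,0): OLD=1199779/32768 → NEW=0, ERR=1199779/32768
(2,1): OLD=86539441/1048576 → NEW=0, ERR=86539441/1048576
(2,2): OLD=2082990931/16777216 → NEW=0, ERR=2082990931/16777216
(2,3): OLD=46786424649/268435456 → NEW=255, ERR=-21664616631/268435456
(2,4): OLD=475481696447/4294967296 → NEW=0, ERR=475481696447/4294967296
(3,0): OLD=787127283/16777216 → NEW=0, ERR=787127283/16777216
(3,1): OLD=42665714039/134217728 → NEW=255, ERR=8440193399/134217728
(3,2): OLD=589854580045/4294967296 → NEW=255, ERR=-505362080435/4294967296
(3,3): OLD=144469107749/8589934592 → NEW=0, ERR=144469107749/8589934592
(3,4): OLD=22390141123993/137438953472 → NEW=255, ERR=-12656792011367/137438953472
(4,0): OLD=183507206749/2147483648 → NEW=0, ERR=183507206749/2147483648
(4,1): OLD=19303783028317/68719476736 → NEW=255, ERR=1780316460637/68719476736
(4,2): OLD=-4784950815213/1099511627776 → NEW=0, ERR=-4784950815213/1099511627776
(4,3): OLD=610992290875997/17592186044416 → NEW=0, ERR=610992290875997/17592186044416
(4,4): OLD=30249469086805771/281474976710656 → NEW=0, ERR=30249469086805771/281474976710656
(5,0): OLD=86379148967223/1099511627776 → NEW=0, ERR=86379148967223/1099511627776
(5,1): OLD=1618404842558181/8796093022208 → NEW=255, ERR=-624598878104859/8796093022208
(5,2): OLD=27220029709855373/281474976710656 → NEW=0, ERR=27220029709855373/281474976710656
(5,3): OLD=307415744141222339/1125899906842624 → NEW=255, ERR=20311267896353219/1125899906842624
(5,4): OLD=1200602929344737393/18014398509481984 → NEW=0, ERR=1200602929344737393/18014398509481984
Output grid:
  Row 0: #.#.#  (2 black, running=2)
  Row 1: #.###  (1 black, running=3)
  Row 2: ...#.  (4 black, running=7)
  Row 3: .##.#  (2 black, running=9)
  Row 4: .#...  (4 black, running=13)
  Row 5: .#.#.  (3 black, running=16)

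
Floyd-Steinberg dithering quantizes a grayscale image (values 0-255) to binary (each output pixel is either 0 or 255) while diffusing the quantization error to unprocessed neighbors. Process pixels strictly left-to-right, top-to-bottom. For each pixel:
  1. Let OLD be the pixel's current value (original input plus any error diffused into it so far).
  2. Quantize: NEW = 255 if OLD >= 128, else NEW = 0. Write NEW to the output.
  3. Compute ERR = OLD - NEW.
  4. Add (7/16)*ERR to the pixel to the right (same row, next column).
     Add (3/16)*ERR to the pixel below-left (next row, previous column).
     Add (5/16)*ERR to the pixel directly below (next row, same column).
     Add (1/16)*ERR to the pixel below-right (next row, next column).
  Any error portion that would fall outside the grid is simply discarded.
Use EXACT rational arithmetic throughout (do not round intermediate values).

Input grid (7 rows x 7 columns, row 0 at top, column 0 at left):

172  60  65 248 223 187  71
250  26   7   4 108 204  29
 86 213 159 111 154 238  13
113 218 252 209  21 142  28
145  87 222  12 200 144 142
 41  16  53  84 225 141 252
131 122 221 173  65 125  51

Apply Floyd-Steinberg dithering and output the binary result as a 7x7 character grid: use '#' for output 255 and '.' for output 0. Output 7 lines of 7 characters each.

(0,0): OLD=172 → NEW=255, ERR=-83
(0,1): OLD=379/16 → NEW=0, ERR=379/16
(0,2): OLD=19293/256 → NEW=0, ERR=19293/256
(0,3): OLD=1150859/4096 → NEW=255, ERR=106379/4096
(0,4): OLD=15359181/65536 → NEW=255, ERR=-1352499/65536
(0,5): OLD=186616219/1048576 → NEW=255, ERR=-80770661/1048576
(0,6): OLD=625787709/16777216 → NEW=0, ERR=625787709/16777216
(1,0): OLD=58497/256 → NEW=255, ERR=-6783/256
(1,1): OLD=62983/2048 → NEW=0, ERR=62983/2048
(1,2): OLD=3300115/65536 → NEW=0, ERR=3300115/65536
(1,3): OLD=9171735/262144 → NEW=0, ERR=9171735/262144
(1,4): OLD=1745469029/16777216 → NEW=0, ERR=1745469029/16777216
(1,5): OLD=31024293365/134217728 → NEW=255, ERR=-3201227275/134217728
(1,6): OLD=54561298619/2147483648 → NEW=0, ERR=54561298619/2147483648
(2,0): OLD=2735677/32768 → NEW=0, ERR=2735677/32768
(2,1): OLD=279887343/1048576 → NEW=255, ERR=12500463/1048576
(2,2): OLD=3161397901/16777216 → NEW=255, ERR=-1116792179/16777216
(2,3): OLD=15497491045/134217728 → NEW=0, ERR=15497491045/134217728
(2,4): OLD=252052963381/1073741824 → NEW=255, ERR=-21751201739/1073741824
(2,5): OLD=8004106656807/34359738368 → NEW=255, ERR=-757626627033/34359738368
(2,6): OLD=5388828898433/549755813888 → NEW=0, ERR=5388828898433/549755813888
(3,0): OLD=2371035117/16777216 → NEW=255, ERR=-1907154963/16777216
(3,1): OLD=22109585897/134217728 → NEW=255, ERR=-12115934743/134217728
(3,2): OLD=229887590667/1073741824 → NEW=255, ERR=-43916574453/1073741824
(3,3): OLD=941586993853/4294967296 → NEW=255, ERR=-153629666627/4294967296
(3,4): OLD=1155896308717/549755813888 → NEW=0, ERR=1155896308717/549755813888
(3,5): OLD=600778112278423/4398046511104 → NEW=255, ERR=-520723748053097/4398046511104
(3,6): OLD=-1556164451719991/70368744177664 → NEW=0, ERR=-1556164451719991/70368744177664
(4,0): OLD=198751126211/2147483648 → NEW=0, ERR=198751126211/2147483648
(4,1): OLD=2903665060071/34359738368 → NEW=0, ERR=2903665060071/34359738368
(4,2): OLD=128556002897897/549755813888 → NEW=255, ERR=-11631729643543/549755813888
(4,3): OLD=-46604787536685/4398046511104 → NEW=0, ERR=-46604787536685/4398046511104
(4,4): OLD=6037131576169673/35184372088832 → NEW=255, ERR=-2934883306482487/35184372088832
(4,5): OLD=74862781822691081/1125899906842624 → NEW=0, ERR=74862781822691081/1125899906842624
(4,6): OLD=2824285625466087183/18014398509481984 → NEW=255, ERR=-1769385994451818737/18014398509481984
(5,0): OLD=47151073646501/549755813888 → NEW=0, ERR=47151073646501/549755813888
(5,1): OLD=359536654032951/4398046511104 → NEW=0, ERR=359536654032951/4398046511104
(5,2): OLD=3006442799492081/35184372088832 → NEW=0, ERR=3006442799492081/35184372088832
(5,3): OLD=28459811782866581/281474976710656 → NEW=0, ERR=28459811782866581/281474976710656
(5,4): OLD=4593190585375194631/18014398509481984 → NEW=255, ERR=-481034542711289/18014398509481984
(5,5): OLD=19907660052566586903/144115188075855872 → NEW=255, ERR=-16841712906776660457/144115188075855872
(5,6): OLD=401987444269645961593/2305843009213693952 → NEW=255, ERR=-186002523079845996167/2305843009213693952
(6,0): OLD=12182958395232877/70368744177664 → NEW=255, ERR=-5761071370071443/70368744177664
(6,1): OLD=149869215590640721/1125899906842624 → NEW=255, ERR=-137235260654228399/1125899906842624
(6,2): OLD=3935125218761487059/18014398509481984 → NEW=255, ERR=-658546401156418861/18014398509481984
(6,3): OLD=27949512823190158605/144115188075855872 → NEW=255, ERR=-8799860136153088755/144115188075855872
(6,4): OLD=6538477272075967767/288230376151711744 → NEW=0, ERR=6538477272075967767/288230376151711744
(6,5): OLD=3072434571460504228899/36893488147419103232 → NEW=0, ERR=3072434571460504228899/36893488147419103232
(6,6): OLD=32420447977995013069253/590295810358705651712 → NEW=0, ERR=32420447977995013069253/590295810358705651712
Row 0: #..###.
Row 1: #....#.
Row 2: .##.##.
Row 3: ####.#.
Row 4: ..#.#.#
Row 5: ....###
Row 6: ####...

Answer: #..###.
#....#.
.##.##.
####.#.
..#.#.#
....###
####...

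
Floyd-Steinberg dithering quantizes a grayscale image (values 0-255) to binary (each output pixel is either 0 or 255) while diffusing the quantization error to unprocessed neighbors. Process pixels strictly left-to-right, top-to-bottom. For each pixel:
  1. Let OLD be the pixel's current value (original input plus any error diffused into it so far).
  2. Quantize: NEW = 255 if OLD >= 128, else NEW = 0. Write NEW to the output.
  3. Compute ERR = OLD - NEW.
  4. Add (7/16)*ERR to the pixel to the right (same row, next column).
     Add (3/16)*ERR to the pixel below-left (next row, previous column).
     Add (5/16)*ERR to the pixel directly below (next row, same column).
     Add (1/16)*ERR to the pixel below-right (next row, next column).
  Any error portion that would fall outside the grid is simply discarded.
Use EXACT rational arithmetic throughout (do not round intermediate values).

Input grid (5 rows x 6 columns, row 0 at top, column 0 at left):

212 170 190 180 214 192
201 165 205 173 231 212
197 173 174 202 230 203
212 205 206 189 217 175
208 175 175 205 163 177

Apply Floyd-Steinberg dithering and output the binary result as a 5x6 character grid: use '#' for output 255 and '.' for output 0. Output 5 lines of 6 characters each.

Answer: ######
#.#.##
##.###
#####.
#.#.##

Derivation:
(0,0): OLD=212 → NEW=255, ERR=-43
(0,1): OLD=2419/16 → NEW=255, ERR=-1661/16
(0,2): OLD=37013/256 → NEW=255, ERR=-28267/256
(0,3): OLD=539411/4096 → NEW=255, ERR=-505069/4096
(0,4): OLD=10489221/65536 → NEW=255, ERR=-6222459/65536
(0,5): OLD=157769379/1048576 → NEW=255, ERR=-109617501/1048576
(1,0): OLD=43033/256 → NEW=255, ERR=-22247/256
(1,1): OLD=145711/2048 → NEW=0, ERR=145711/2048
(1,2): OLD=11273051/65536 → NEW=255, ERR=-5438629/65536
(1,3): OLD=19255999/262144 → NEW=0, ERR=19255999/262144
(1,4): OLD=3458757981/16777216 → NEW=255, ERR=-819432099/16777216
(1,5): OLD=40809942395/268435456 → NEW=255, ERR=-27641098885/268435456
(2,0): OLD=6002549/32768 → NEW=255, ERR=-2353291/32768
(2,1): OLD=149760215/1048576 → NEW=255, ERR=-117626665/1048576
(2,2): OLD=1966434629/16777216 → NEW=0, ERR=1966434629/16777216
(2,3): OLD=35150169437/134217728 → NEW=255, ERR=924648797/134217728
(2,4): OLD=872027839639/4294967296 → NEW=255, ERR=-223188820841/4294967296
(2,5): OLD=9966669503377/68719476736 → NEW=255, ERR=-7556797064303/68719476736
(3,0): OLD=2827363237/16777216 → NEW=255, ERR=-1450826843/16777216
(3,1): OLD=20078883137/134217728 → NEW=255, ERR=-14146637503/134217728
(3,2): OLD=204865143699/1073741824 → NEW=255, ERR=-68939021421/1073741824
(3,3): OLD=11039473113337/68719476736 → NEW=255, ERR=-6483993454343/68719476736
(3,4): OLD=76576996185433/549755813888 → NEW=255, ERR=-63610736356007/549755813888
(3,5): OLD=763201072754583/8796093022208 → NEW=0, ERR=763201072754583/8796093022208
(4,0): OLD=346203612555/2147483648 → NEW=255, ERR=-201404717685/2147483648
(4,1): OLD=2872050225935/34359738368 → NEW=0, ERR=2872050225935/34359738368
(4,2): OLD=183867692404605/1099511627776 → NEW=255, ERR=-96507772678275/1099511627776
(4,3): OLD=1959866277938769/17592186044416 → NEW=0, ERR=1959866277938769/17592186044416
(4,4): OLD=52341071444662881/281474976710656 → NEW=255, ERR=-19435047616554399/281474976710656
(4,5): OLD=750635275355154695/4503599627370496 → NEW=255, ERR=-397782629624321785/4503599627370496
Row 0: ######
Row 1: #.#.##
Row 2: ##.###
Row 3: #####.
Row 4: #.#.##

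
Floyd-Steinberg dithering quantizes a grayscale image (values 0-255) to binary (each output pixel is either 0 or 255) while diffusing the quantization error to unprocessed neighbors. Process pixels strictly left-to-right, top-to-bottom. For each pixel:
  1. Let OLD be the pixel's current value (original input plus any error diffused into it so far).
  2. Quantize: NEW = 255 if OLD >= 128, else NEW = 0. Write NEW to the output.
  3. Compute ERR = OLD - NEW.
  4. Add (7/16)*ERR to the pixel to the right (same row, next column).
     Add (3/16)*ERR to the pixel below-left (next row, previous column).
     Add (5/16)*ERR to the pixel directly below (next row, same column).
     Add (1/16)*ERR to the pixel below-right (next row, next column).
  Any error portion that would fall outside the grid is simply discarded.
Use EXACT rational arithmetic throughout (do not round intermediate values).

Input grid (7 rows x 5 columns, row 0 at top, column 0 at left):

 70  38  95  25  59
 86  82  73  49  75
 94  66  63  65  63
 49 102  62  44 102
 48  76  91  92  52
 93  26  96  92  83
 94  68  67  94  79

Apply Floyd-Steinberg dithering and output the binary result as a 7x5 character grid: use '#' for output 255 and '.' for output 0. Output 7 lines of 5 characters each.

Answer: .....
.#.#.
.....
.#.#.
..#..
#..#.
...#.

Derivation:
(0,0): OLD=70 → NEW=0, ERR=70
(0,1): OLD=549/8 → NEW=0, ERR=549/8
(0,2): OLD=16003/128 → NEW=0, ERR=16003/128
(0,3): OLD=163221/2048 → NEW=0, ERR=163221/2048
(0,4): OLD=3075859/32768 → NEW=0, ERR=3075859/32768
(1,0): OLD=15455/128 → NEW=0, ERR=15455/128
(1,1): OLD=188505/1024 → NEW=255, ERR=-72615/1024
(1,2): OLD=3285901/32768 → NEW=0, ERR=3285901/32768
(1,3): OLD=18768361/131072 → NEW=255, ERR=-14654999/131072
(1,4): OLD=126664731/2097152 → NEW=0, ERR=126664731/2097152
(2,0): OLD=1940451/16384 → NEW=0, ERR=1940451/16384
(2,1): OLD=63965105/524288 → NEW=0, ERR=63965105/524288
(2,2): OLD=1026071251/8388608 → NEW=0, ERR=1026071251/8388608
(2,3): OLD=13578218825/134217728 → NEW=0, ERR=13578218825/134217728
(2,4): OLD=255864996543/2147483648 → NEW=0, ERR=255864996543/2147483648
(3,0): OLD=913409267/8388608 → NEW=0, ERR=913409267/8388608
(3,1): OLD=14636503095/67108864 → NEW=255, ERR=-2476257225/67108864
(3,2): OLD=237671808461/2147483648 → NEW=0, ERR=237671808461/2147483648
(3,3): OLD=661507235413/4294967296 → NEW=255, ERR=-433709425067/4294967296
(3,4): OLD=6966573619433/68719476736 → NEW=0, ERR=6966573619433/68719476736
(4,0): OLD=80647206557/1073741824 → NEW=0, ERR=80647206557/1073741824
(4,1): OLD=4291048049501/34359738368 → NEW=0, ERR=4291048049501/34359738368
(4,2): OLD=87401990186387/549755813888 → NEW=255, ERR=-52785742355053/549755813888
(4,3): OLD=390208079347293/8796093022208 → NEW=0, ERR=390208079347293/8796093022208
(4,4): OLD=13620176163808011/140737488355328 → NEW=0, ERR=13620176163808011/140737488355328
(5,0): OLD=76903987889207/549755813888 → NEW=255, ERR=-63283744652233/549755813888
(5,1): OLD=5965096331941/4398046511104 → NEW=0, ERR=5965096331941/4398046511104
(5,2): OLD=11640583381068557/140737488355328 → NEW=0, ERR=11640583381068557/140737488355328
(5,3): OLD=86803422830709155/562949953421312 → NEW=255, ERR=-56748815291725405/562949953421312
(5,4): OLD=647732671455811473/9007199254740992 → NEW=0, ERR=647732671455811473/9007199254740992
(6,0): OLD=4101207455606919/70368744177664 → NEW=0, ERR=4101207455606919/70368744177664
(6,1): OLD=230214818634438313/2251799813685248 → NEW=0, ERR=230214818634438313/2251799813685248
(6,2): OLD=4278748147018387539/36028797018963968 → NEW=0, ERR=4278748147018387539/36028797018963968
(6,3): OLD=76731708255321679313/576460752303423488 → NEW=255, ERR=-70265783582051310127/576460752303423488
(6,4): OLD=385949573844300974583/9223372036854775808 → NEW=0, ERR=385949573844300974583/9223372036854775808
Row 0: .....
Row 1: .#.#.
Row 2: .....
Row 3: .#.#.
Row 4: ..#..
Row 5: #..#.
Row 6: ...#.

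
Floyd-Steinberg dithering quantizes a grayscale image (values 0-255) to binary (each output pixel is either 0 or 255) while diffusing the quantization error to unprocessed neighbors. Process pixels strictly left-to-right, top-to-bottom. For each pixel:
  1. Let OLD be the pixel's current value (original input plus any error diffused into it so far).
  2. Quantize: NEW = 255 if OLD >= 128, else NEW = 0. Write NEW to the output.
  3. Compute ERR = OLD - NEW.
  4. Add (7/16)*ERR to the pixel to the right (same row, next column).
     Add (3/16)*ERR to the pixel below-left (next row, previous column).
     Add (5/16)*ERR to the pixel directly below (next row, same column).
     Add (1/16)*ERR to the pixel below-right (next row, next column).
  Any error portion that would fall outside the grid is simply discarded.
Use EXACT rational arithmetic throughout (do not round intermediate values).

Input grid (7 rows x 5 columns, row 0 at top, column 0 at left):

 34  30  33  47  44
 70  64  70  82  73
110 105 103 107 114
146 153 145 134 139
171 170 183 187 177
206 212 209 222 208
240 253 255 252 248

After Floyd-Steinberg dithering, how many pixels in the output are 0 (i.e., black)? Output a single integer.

(0,0): OLD=34 → NEW=0, ERR=34
(0,1): OLD=359/8 → NEW=0, ERR=359/8
(0,2): OLD=6737/128 → NEW=0, ERR=6737/128
(0,3): OLD=143415/2048 → NEW=0, ERR=143415/2048
(0,4): OLD=2445697/32768 → NEW=0, ERR=2445697/32768
(1,0): OLD=11397/128 → NEW=0, ERR=11397/128
(1,1): OLD=132067/1024 → NEW=255, ERR=-129053/1024
(1,2): OLD=1548127/32768 → NEW=0, ERR=1548127/32768
(1,3): OLD=18590867/131072 → NEW=255, ERR=-14832493/131072
(1,4): OLD=107357145/2097152 → NEW=0, ERR=107357145/2097152
(2,0): OLD=1870961/16384 → NEW=0, ERR=1870961/16384
(2,1): OLD=68157227/524288 → NEW=255, ERR=-65536213/524288
(2,2): OLD=285058241/8388608 → NEW=0, ERR=285058241/8388608
(2,3): OLD=13294913075/134217728 → NEW=0, ERR=13294913075/134217728
(2,4): OLD=357043340965/2147483648 → NEW=255, ERR=-190564989275/2147483648
(3,0): OLD=1327481889/8388608 → NEW=255, ERR=-811613151/8388608
(3,1): OLD=5712115021/67108864 → NEW=0, ERR=5712115021/67108864
(3,2): OLD=437266867231/2147483648 → NEW=255, ERR=-110341463009/2147483648
(3,3): OLD=549585961015/4294967296 → NEW=0, ERR=549585961015/4294967296
(3,4): OLD=11918896319059/68719476736 → NEW=255, ERR=-5604570248621/68719476736
(4,0): OLD=168281670927/1073741824 → NEW=255, ERR=-105522494193/1073741824
(4,1): OLD=4738981651535/34359738368 → NEW=255, ERR=-4022751632305/34359738368
(4,2): OLD=79733401429761/549755813888 → NEW=255, ERR=-60454331111679/549755813888
(4,3): OLD=1410666991923535/8796093022208 → NEW=255, ERR=-832336728739505/8796093022208
(4,4): OLD=16622805426757801/140737488355328 → NEW=0, ERR=16622805426757801/140737488355328
(5,0): OLD=84297843693133/549755813888 → NEW=255, ERR=-55889888848307/549755813888
(5,1): OLD=458165928911847/4398046511104 → NEW=0, ERR=458165928911847/4398046511104
(5,2): OLD=27465276978006495/140737488355328 → NEW=255, ERR=-8422782552602145/140737488355328
(5,3): OLD=102186312496608305/562949953421312 → NEW=255, ERR=-41365925625826255/562949953421312
(5,4): OLD=1863122523501170251/9007199254740992 → NEW=255, ERR=-433713286457782709/9007199254740992
(6,0): OLD=16027400835442621/70368744177664 → NEW=255, ERR=-1916628929861699/70368744177664
(6,1): OLD=576602937267226451/2251799813685248 → NEW=255, ERR=2393984777488211/2251799813685248
(6,2): OLD=8268468377163008321/36028797018963968 → NEW=255, ERR=-918874862672803519/36028797018963968
(6,3): OLD=118238097570529151115/576460752303423488 → NEW=255, ERR=-28759394266843838325/576460752303423488
(6,4): OLD=1904933545764740980109/9223372036854775808 → NEW=255, ERR=-447026323633226850931/9223372036854775808
Output grid:
  Row 0: .....  (5 black, running=5)
  Row 1: .#.#.  (3 black, running=8)
  Row 2: .#..#  (3 black, running=11)
  Row 3: #.#.#  (2 black, running=13)
  Row 4: ####.  (1 black, running=14)
  Row 5: #.###  (1 black, running=15)
  Row 6: #####  (0 black, running=15)

Answer: 15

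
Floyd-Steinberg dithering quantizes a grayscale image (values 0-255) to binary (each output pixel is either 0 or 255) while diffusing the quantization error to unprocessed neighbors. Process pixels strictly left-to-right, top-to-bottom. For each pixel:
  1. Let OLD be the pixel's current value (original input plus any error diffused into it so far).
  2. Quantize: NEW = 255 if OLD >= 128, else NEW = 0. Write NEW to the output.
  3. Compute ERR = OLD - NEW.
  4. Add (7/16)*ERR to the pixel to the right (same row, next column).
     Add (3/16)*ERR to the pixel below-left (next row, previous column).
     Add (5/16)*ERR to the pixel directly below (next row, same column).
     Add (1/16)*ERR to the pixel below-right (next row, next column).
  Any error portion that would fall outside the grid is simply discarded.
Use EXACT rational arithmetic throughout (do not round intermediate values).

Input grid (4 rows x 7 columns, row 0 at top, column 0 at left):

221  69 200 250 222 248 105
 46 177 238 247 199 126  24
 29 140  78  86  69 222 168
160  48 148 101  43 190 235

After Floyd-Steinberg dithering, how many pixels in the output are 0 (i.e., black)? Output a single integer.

Answer: 12

Derivation:
(0,0): OLD=221 → NEW=255, ERR=-34
(0,1): OLD=433/8 → NEW=0, ERR=433/8
(0,2): OLD=28631/128 → NEW=255, ERR=-4009/128
(0,3): OLD=483937/2048 → NEW=255, ERR=-38303/2048
(0,4): OLD=7006375/32768 → NEW=255, ERR=-1349465/32768
(0,5): OLD=120577169/524288 → NEW=255, ERR=-13116271/524288
(0,6): OLD=788989943/8388608 → NEW=0, ERR=788989943/8388608
(1,0): OLD=5827/128 → NEW=0, ERR=5827/128
(1,1): OLD=210773/1024 → NEW=255, ERR=-50347/1024
(1,2): OLD=6769145/32768 → NEW=255, ERR=-1586695/32768
(1,3): OLD=27563333/131072 → NEW=255, ERR=-5860027/131072
(1,4): OLD=1348140655/8388608 → NEW=255, ERR=-790954385/8388608
(1,5): OLD=6173479071/67108864 → NEW=0, ERR=6173479071/67108864
(1,6): OLD=98864872305/1073741824 → NEW=0, ERR=98864872305/1073741824
(2,0): OLD=557175/16384 → NEW=0, ERR=557175/16384
(2,1): OLD=69876877/524288 → NEW=255, ERR=-63816563/524288
(2,2): OLD=-15438105/8388608 → NEW=0, ERR=-15438105/8388608
(2,3): OLD=3390196079/67108864 → NEW=0, ERR=3390196079/67108864
(2,4): OLD=40850743199/536870912 → NEW=0, ERR=40850743199/536870912
(2,5): OLD=5075072144949/17179869184 → NEW=255, ERR=694205503029/17179869184
(2,6): OLD=60528527314371/274877906944 → NEW=255, ERR=-9565338956349/274877906944
(3,0): OLD=1239875591/8388608 → NEW=255, ERR=-899219449/8388608
(3,1): OLD=-2359225477/67108864 → NEW=0, ERR=-2359225477/67108864
(3,2): OLD=71891877793/536870912 → NEW=255, ERR=-65010204767/536870912
(3,3): OLD=167420998615/2147483648 → NEW=0, ERR=167420998615/2147483648
(3,4): OLD=30681951538183/274877906944 → NEW=0, ERR=30681951538183/274877906944
(3,5): OLD=549079250884101/2199023255552 → NEW=255, ERR=-11671679281659/2199023255552
(3,6): OLD=7892870432037659/35184372088832 → NEW=255, ERR=-1079144450614501/35184372088832
Output grid:
  Row 0: #.####.  (2 black, running=2)
  Row 1: .####..  (3 black, running=5)
  Row 2: .#...##  (4 black, running=9)
  Row 3: #.#..##  (3 black, running=12)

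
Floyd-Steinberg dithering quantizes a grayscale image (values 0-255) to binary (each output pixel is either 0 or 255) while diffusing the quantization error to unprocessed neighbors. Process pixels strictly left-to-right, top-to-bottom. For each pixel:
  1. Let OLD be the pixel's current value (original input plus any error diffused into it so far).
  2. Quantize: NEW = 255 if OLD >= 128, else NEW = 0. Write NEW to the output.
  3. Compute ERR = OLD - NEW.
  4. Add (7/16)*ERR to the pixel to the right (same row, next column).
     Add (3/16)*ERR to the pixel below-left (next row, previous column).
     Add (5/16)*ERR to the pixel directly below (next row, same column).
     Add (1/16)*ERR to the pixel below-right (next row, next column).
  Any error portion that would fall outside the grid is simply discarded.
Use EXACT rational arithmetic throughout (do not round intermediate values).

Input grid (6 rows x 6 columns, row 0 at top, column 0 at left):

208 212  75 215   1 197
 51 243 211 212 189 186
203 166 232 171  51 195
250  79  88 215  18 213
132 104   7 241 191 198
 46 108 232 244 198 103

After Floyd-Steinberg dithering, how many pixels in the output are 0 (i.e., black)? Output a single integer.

(0,0): OLD=208 → NEW=255, ERR=-47
(0,1): OLD=3063/16 → NEW=255, ERR=-1017/16
(0,2): OLD=12081/256 → NEW=0, ERR=12081/256
(0,3): OLD=965207/4096 → NEW=255, ERR=-79273/4096
(0,4): OLD=-489375/65536 → NEW=0, ERR=-489375/65536
(0,5): OLD=203143847/1048576 → NEW=255, ERR=-64243033/1048576
(1,0): OLD=6245/256 → NEW=0, ERR=6245/256
(1,1): OLD=490947/2048 → NEW=255, ERR=-31293/2048
(1,2): OLD=13858303/65536 → NEW=255, ERR=-2853377/65536
(1,3): OLD=49401811/262144 → NEW=255, ERR=-17444909/262144
(1,4): OLD=2430263385/16777216 → NEW=255, ERR=-1847926695/16777216
(1,5): OLD=31728785311/268435456 → NEW=0, ERR=31728785311/268435456
(2,0): OLD=6807825/32768 → NEW=255, ERR=-1548015/32768
(2,1): OLD=140423115/1048576 → NEW=255, ERR=-126963765/1048576
(2,2): OLD=2549936673/16777216 → NEW=255, ERR=-1728253407/16777216
(2,3): OLD=10974036825/134217728 → NEW=0, ERR=10974036825/134217728
(2,4): OLD=302168481163/4294967296 → NEW=0, ERR=302168481163/4294967296
(2,5): OLD=17580710922621/68719476736 → NEW=255, ERR=57244354941/68719476736
(3,0): OLD=3565730305/16777216 → NEW=255, ERR=-712459775/16777216
(3,1): OLD=42368749/134217728 → NEW=0, ERR=42368749/134217728
(3,2): OLD=68407877271/1073741824 → NEW=0, ERR=68407877271/1073741824
(3,3): OLD=18910026525125/68719476736 → NEW=255, ERR=1386559957445/68719476736
(3,4): OLD=29730523707173/549755813888 → NEW=0, ERR=29730523707173/549755813888
(3,5): OLD=2122648819467019/8796093022208 → NEW=255, ERR=-120354901196021/8796093022208
(4,0): OLD=255096556783/2147483648 → NEW=0, ERR=255096556783/2147483648
(4,1): OLD=5681730600099/34359738368 → NEW=255, ERR=-3080002683741/34359738368
(4,2): OLD=-9351562779399/1099511627776 → NEW=0, ERR=-9351562779399/1099511627776
(4,3): OLD=4533613502412605/17592186044416 → NEW=255, ERR=47606061086525/17592186044416
(4,4): OLD=58484676714418445/281474976710656 → NEW=255, ERR=-13291442346798835/281474976710656
(4,5): OLD=794637873738475579/4503599627370496 → NEW=255, ERR=-353780031241000901/4503599627370496
(5,0): OLD=36456483930265/549755813888 → NEW=0, ERR=36456483930265/549755813888
(5,1): OLD=2020101187156777/17592186044416 → NEW=0, ERR=2020101187156777/17592186044416
(5,2): OLD=38630317346900947/140737488355328 → NEW=255, ERR=2742257816292307/140737488355328
(5,3): OLD=1098810076281492673/4503599627370496 → NEW=255, ERR=-49607828697983807/4503599627370496
(5,4): OLD=1475960061099385697/9007199254740992 → NEW=255, ERR=-820875748859567263/9007199254740992
(5,5): OLD=5134607662288612245/144115188075855872 → NEW=0, ERR=5134607662288612245/144115188075855872
Output grid:
  Row 0: ##.#.#  (2 black, running=2)
  Row 1: .####.  (2 black, running=4)
  Row 2: ###..#  (2 black, running=6)
  Row 3: #..#.#  (3 black, running=9)
  Row 4: .#.###  (2 black, running=11)
  Row 5: ..###.  (3 black, running=14)

Answer: 14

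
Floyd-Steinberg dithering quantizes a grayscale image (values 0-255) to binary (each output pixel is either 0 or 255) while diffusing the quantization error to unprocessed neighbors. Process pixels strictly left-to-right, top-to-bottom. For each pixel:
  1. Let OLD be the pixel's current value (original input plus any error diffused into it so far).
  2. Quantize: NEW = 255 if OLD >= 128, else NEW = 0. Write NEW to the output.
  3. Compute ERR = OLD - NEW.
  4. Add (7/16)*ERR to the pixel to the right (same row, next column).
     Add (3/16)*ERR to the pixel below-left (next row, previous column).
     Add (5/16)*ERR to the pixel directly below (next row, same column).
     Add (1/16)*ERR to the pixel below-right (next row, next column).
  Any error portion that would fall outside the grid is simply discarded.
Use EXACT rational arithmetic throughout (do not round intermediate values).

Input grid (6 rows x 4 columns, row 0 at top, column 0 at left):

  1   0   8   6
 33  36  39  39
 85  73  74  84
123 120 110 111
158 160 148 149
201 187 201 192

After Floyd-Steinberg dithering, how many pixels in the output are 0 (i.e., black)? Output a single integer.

Answer: 14

Derivation:
(0,0): OLD=1 → NEW=0, ERR=1
(0,1): OLD=7/16 → NEW=0, ERR=7/16
(0,2): OLD=2097/256 → NEW=0, ERR=2097/256
(0,3): OLD=39255/4096 → NEW=0, ERR=39255/4096
(1,0): OLD=8549/256 → NEW=0, ERR=8549/256
(1,1): OLD=107203/2048 → NEW=0, ERR=107203/2048
(1,2): OLD=4344063/65536 → NEW=0, ERR=4344063/65536
(1,3): OLD=74980137/1048576 → NEW=0, ERR=74980137/1048576
(2,0): OLD=3448849/32768 → NEW=0, ERR=3448849/32768
(2,1): OLD=157203147/1048576 → NEW=255, ERR=-110183733/1048576
(2,2): OLD=137197655/2097152 → NEW=0, ERR=137197655/2097152
(2,3): OLD=4667767259/33554432 → NEW=255, ERR=-3888612901/33554432
(3,0): OLD=2284862209/16777216 → NEW=255, ERR=-1993327871/16777216
(3,1): OLD=14502815391/268435456 → NEW=0, ERR=14502815391/268435456
(3,2): OLD=540238864225/4294967296 → NEW=0, ERR=540238864225/4294967296
(3,3): OLD=9201802508071/68719476736 → NEW=255, ERR=-8321664059609/68719476736
(4,0): OLD=562647049261/4294967296 → NEW=255, ERR=-532569611219/4294967296
(4,1): OLD=4768889444103/34359738368 → NEW=255, ERR=-3992843839737/34359738368
(4,2): OLD=128794744853799/1099511627776 → NEW=0, ERR=128794744853799/1099511627776
(4,3): OLD=2995366959067457/17592186044416 → NEW=255, ERR=-1490640482258623/17592186044416
(5,0): OLD=77219602623517/549755813888 → NEW=255, ERR=-62968129917923/549755813888
(5,1): OLD=2019376371186283/17592186044416 → NEW=0, ERR=2019376371186283/17592186044416
(5,2): OLD=2328107094147767/8796093022208 → NEW=255, ERR=85103373484727/8796093022208
(5,3): OLD=49842156263599799/281474976710656 → NEW=255, ERR=-21933962797617481/281474976710656
Output grid:
  Row 0: ....  (4 black, running=4)
  Row 1: ....  (4 black, running=8)
  Row 2: .#.#  (2 black, running=10)
  Row 3: #..#  (2 black, running=12)
  Row 4: ##.#  (1 black, running=13)
  Row 5: #.##  (1 black, running=14)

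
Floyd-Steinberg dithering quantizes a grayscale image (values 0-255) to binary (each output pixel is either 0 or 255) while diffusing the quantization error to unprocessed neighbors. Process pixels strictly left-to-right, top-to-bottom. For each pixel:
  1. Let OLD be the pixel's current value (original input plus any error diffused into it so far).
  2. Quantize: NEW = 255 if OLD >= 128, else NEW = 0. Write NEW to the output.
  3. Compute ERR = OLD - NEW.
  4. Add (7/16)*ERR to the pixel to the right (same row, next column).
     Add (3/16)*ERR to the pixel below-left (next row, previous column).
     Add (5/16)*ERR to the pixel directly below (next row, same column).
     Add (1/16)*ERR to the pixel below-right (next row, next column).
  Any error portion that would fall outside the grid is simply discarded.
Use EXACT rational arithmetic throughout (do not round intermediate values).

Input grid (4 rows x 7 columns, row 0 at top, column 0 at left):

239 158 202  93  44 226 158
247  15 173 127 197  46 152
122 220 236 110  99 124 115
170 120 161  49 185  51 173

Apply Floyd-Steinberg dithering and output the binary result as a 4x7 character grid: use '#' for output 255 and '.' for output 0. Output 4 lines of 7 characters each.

(0,0): OLD=239 → NEW=255, ERR=-16
(0,1): OLD=151 → NEW=255, ERR=-104
(0,2): OLD=313/2 → NEW=255, ERR=-197/2
(0,3): OLD=1597/32 → NEW=0, ERR=1597/32
(0,4): OLD=33707/512 → NEW=0, ERR=33707/512
(0,5): OLD=2087341/8192 → NEW=255, ERR=-1619/8192
(0,6): OLD=20698043/131072 → NEW=255, ERR=-12725317/131072
(1,0): OLD=445/2 → NEW=255, ERR=-65/2
(1,1): OLD=-819/16 → NEW=0, ERR=-819/16
(1,2): OLD=62813/512 → NEW=0, ERR=62813/512
(1,3): OLD=414631/2048 → NEW=255, ERR=-107609/2048
(1,4): OLD=25908667/131072 → NEW=255, ERR=-7514693/131072
(1,5): OLD=7094831/1048576 → NEW=0, ERR=7094831/1048576
(1,6): OLD=2090580737/16777216 → NEW=0, ERR=2090580737/16777216
(2,0): OLD=26175/256 → NEW=0, ERR=26175/256
(2,1): OLD=2209449/8192 → NEW=255, ERR=120489/8192
(2,2): OLD=35090819/131072 → NEW=255, ERR=1667459/131072
(2,3): OLD=100730051/1048576 → NEW=0, ERR=100730051/1048576
(2,4): OLD=1015827853/8388608 → NEW=0, ERR=1015827853/8388608
(2,5): OLD=53385034473/268435456 → NEW=255, ERR=-15066006807/268435456
(2,6): OLD=557521927087/4294967296 → NEW=255, ERR=-537694733393/4294967296
(3,0): OLD=26831707/131072 → NEW=255, ERR=-6591653/131072
(3,1): OLD=116779883/1048576 → NEW=0, ERR=116779883/1048576
(3,2): OLD=1951451031/8388608 → NEW=255, ERR=-187644009/8388608
(3,3): OLD=48619389/524288 → NEW=0, ERR=48619389/524288
(3,4): OLD=1111942169051/4294967296 → NEW=255, ERR=16725508571/4294967296
(3,5): OLD=661755494765/34359738368 → NEW=0, ERR=661755494765/34359738368
(3,6): OLD=76303806058963/549755813888 → NEW=255, ERR=-63883926482477/549755813888
Row 0: ###..##
Row 1: #..##..
Row 2: .##..##
Row 3: #.#.#.#

Answer: ###..##
#..##..
.##..##
#.#.#.#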